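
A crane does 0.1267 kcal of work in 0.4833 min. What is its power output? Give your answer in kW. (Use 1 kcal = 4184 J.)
Convert to SI: W = 530.113 J, t = 28.998 s
P = W/t = 530.113/28.998 = 18.281 W = 0.01828 kW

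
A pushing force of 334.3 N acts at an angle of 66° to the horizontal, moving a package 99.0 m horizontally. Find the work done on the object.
W = F·d·cosθ = (334.3)(99.0)cos(66°) = 13460 J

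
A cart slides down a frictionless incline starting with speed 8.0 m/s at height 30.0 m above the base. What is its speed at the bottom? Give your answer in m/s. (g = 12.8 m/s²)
½mv₀² + mgh = ½mv² ⇒ v = √(v₀² + 2gh) = √(8.0² + 2·12.8·30.0) = 28.84 m/s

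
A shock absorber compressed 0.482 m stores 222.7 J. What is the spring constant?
k = 2·PE/x² = 2·222.7/(0.482)² = 1917 N/m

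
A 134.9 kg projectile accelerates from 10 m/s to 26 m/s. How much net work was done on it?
W = ΔKE = ½m(v₂² − v₁²) = ½(134.9)(26² − 10²) = 38851.2 J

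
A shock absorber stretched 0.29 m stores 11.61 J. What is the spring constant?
k = 2·PE/x² = 2·11.61/(0.29)² = 276.1 N/m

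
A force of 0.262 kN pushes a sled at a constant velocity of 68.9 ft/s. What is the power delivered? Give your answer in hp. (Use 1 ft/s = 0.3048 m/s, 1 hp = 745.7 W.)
Convert to SI: F = 262.0 N, v = 21.0007 m/s
P = Fv = (262.0)(21.0007) = 5502.19 W = 7.379 hp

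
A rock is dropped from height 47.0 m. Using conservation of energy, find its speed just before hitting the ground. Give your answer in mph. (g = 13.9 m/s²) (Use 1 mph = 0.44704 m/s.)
mgh = ½mv² ⇒ v = √(2gh) = √(2·13.9·47.0) = 36.1469 m/s = 80.86 mph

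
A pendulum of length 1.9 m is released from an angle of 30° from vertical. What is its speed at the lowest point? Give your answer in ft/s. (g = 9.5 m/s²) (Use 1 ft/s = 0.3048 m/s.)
h = L(1 − cosθ) = 1.9(1 − cos30°) = 0.254552 m
v = √(2gh) = √(2·9.5·0.254552) = 2.1992 m/s = 7.215 ft/s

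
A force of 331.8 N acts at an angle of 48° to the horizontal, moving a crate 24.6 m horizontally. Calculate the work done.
W = F·d·cosθ = (331.8)(24.6)cos(48°) = 5462 J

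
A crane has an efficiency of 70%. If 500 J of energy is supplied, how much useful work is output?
W_out = η·W_in = 0.7·500 = 350.0 J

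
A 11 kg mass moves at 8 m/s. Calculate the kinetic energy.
KE = ½mv² = ½(11)(8)² = 352.0 J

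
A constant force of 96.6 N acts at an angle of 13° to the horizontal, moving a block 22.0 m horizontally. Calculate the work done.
W = F·d·cosθ = (96.6)(22.0)cos(13°) = 2071 J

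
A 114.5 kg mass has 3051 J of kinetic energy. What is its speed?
v = √(2·KE/m) = √(2·3051/114.5) = 7.3 m/s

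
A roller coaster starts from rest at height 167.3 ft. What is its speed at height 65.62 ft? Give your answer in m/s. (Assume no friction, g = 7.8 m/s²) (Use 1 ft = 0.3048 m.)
Convert to SI: h₁−h₂ = 30.9921 m
mgh₁ = mgh₂ + ½mv² ⇒ v = √(2g(h₁−h₂)) = √(2·7.8·30.9921) = 21.99 m/s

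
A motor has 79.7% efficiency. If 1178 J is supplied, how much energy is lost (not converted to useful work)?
W_lost = W_in(1 − η) = 1178·(1 − 0.797) = 239.1 J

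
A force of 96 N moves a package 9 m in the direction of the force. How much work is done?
W = F·d = (96)(9) = 864.0 J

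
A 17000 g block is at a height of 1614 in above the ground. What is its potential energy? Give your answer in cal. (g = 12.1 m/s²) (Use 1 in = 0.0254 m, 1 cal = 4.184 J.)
Convert to SI: m = 17.0 kg, h = 40.9956 m
PE = mgh = (17.0)(12.1)(40.9956) = 8432.79 J = 2015 cal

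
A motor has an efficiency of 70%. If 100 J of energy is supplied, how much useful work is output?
W_out = η·W_in = 0.7·100 = 70.0 J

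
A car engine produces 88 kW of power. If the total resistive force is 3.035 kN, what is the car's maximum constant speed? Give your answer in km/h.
Convert to SI: F = 3035.0 N
P = Fv ⇒ v = P/F = 88000 W/3035.0 N = 28.9951 m/s = 104.4 km/h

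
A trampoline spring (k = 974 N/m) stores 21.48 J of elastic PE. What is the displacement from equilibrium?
x = √(2·PE/k) = √(2·21.48/974) = 0.21 m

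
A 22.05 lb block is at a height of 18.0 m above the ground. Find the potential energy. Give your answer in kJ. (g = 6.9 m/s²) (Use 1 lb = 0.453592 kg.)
Convert to SI: m = 10.0017 kg, h = 18.0 m
PE = mgh = (10.0017)(6.9)(18.0) = 1242.21 J = 1.242 kJ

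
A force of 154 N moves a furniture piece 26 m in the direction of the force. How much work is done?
W = F·d = (154)(26) = 4004 J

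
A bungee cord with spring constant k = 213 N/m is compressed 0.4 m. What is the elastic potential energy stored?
PE = ½kx² = ½(213)(0.4)² = 17.04 J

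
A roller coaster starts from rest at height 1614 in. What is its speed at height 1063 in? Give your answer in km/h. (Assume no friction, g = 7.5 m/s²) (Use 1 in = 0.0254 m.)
Convert to SI: h₁−h₂ = 13.9954 m
mgh₁ = mgh₂ + ½mv² ⇒ v = √(2g(h₁−h₂)) = √(2·7.5·13.9954) = 14.489 m/s = 52.16 km/h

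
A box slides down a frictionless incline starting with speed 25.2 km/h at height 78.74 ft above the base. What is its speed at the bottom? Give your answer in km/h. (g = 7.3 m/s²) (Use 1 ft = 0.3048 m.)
Convert to SI: v₀ = 7.0 m/s, h = 24.0 m
½mv₀² + mgh = ½mv² ⇒ v = √(v₀² + 2gh) = √(7.0² + 2·7.3·24.0) = 19.985 m/s = 71.95 km/h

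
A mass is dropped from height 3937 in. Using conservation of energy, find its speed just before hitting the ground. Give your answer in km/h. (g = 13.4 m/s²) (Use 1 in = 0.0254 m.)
Convert to SI: h = 99.9998 m
mgh = ½mv² ⇒ v = √(2gh) = √(2·13.4·99.9998) = 51.7687 m/s = 186.4 km/h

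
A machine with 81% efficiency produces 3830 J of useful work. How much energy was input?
W_in = W_out/η = 3830/0.81 = 4728 J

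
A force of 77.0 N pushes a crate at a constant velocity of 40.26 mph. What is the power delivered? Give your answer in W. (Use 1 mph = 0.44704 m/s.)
Convert to SI: F = 77.0 N, v = 17.9978 m/s
P = Fv = (77.0)(17.9978) = 1386 W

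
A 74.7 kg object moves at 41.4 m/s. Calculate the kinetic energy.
KE = ½mv² = ½(74.7)(41.4)² = 64020 J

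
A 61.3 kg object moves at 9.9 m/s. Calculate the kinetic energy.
KE = ½mv² = ½(61.3)(9.9)² = 3004 J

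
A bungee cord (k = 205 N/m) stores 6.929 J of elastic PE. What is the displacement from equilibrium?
x = √(2·PE/k) = √(2·6.929/205) = 0.26 m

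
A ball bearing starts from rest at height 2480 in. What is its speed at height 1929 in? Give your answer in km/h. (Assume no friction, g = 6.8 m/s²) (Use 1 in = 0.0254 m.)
Convert to SI: h₁−h₂ = 13.9954 m
mgh₁ = mgh₂ + ½mv² ⇒ v = √(2g(h₁−h₂)) = √(2·6.8·13.9954) = 13.7963 m/s = 49.67 km/h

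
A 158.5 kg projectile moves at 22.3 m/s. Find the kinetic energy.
KE = ½mv² = ½(158.5)(22.3)² = 39410 J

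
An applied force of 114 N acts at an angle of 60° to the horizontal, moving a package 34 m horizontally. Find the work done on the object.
W = F·d·cosθ = (114)(34)cos(60°) = 1938 J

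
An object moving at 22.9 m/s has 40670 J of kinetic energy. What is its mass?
m = 2·KE/v² = 2·40670/(22.9)² = 155.1 kg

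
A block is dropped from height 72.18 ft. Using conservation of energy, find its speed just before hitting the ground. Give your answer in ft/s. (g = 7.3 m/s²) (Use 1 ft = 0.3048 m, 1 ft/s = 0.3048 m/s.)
Convert to SI: h = 22.0005 m
mgh = ½mv² ⇒ v = √(2gh) = √(2·7.3·22.0005) = 17.9222 m/s = 58.8 ft/s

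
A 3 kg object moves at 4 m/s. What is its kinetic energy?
KE = ½mv² = ½(3)(4)² = 24.0 J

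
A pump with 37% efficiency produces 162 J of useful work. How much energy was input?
W_in = W_out/η = 162/0.37 = 437.8 J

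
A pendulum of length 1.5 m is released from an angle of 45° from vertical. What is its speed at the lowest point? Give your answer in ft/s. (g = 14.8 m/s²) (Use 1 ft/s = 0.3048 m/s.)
h = L(1 − cosθ) = 1.5(1 − cos45°) = 0.43934 m
v = √(2gh) = √(2·14.8·0.43934) = 3.60617 m/s = 11.83 ft/s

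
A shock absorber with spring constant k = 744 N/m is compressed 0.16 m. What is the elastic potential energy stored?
PE = ½kx² = ½(744)(0.16)² = 9.523 J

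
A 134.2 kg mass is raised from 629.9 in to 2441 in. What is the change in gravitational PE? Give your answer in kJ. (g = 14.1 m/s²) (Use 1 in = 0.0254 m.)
Convert to SI: m = 134.2 kg, Δh = 46.0019 m
ΔPE = mgΔh = (134.2)(14.1)(46.0019) = 87045.8 J = 87.05 kJ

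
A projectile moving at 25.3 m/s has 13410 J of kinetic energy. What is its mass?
m = 2·KE/v² = 2·13410/(25.3)² = 41.9 kg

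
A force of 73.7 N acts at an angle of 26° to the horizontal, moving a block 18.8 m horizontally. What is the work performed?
W = F·d·cosθ = (73.7)(18.8)cos(26°) = 1245 J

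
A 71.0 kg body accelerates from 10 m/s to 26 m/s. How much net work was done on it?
W = ΔKE = ½m(v₂² − v₁²) = ½(71.0)(26² − 10²) = 20448.0 J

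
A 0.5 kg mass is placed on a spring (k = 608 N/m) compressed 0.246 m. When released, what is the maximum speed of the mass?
½kx² = ½mv² ⇒ v = x√(k/m) = (0.246)√(608/0.5) = 8.578 m/s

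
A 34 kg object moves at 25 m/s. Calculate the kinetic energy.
KE = ½mv² = ½(34)(25)² = 10625.0 J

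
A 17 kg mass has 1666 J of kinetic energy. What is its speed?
v = √(2·KE/m) = √(2·1666/17) = 14.0 m/s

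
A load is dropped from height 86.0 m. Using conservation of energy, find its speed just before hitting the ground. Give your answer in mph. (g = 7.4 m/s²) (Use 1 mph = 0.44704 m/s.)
mgh = ½mv² ⇒ v = √(2gh) = √(2·7.4·86.0) = 35.6763 m/s = 79.81 mph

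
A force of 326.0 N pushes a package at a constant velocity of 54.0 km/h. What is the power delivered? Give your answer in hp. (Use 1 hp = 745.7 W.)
Convert to SI: F = 326.0 N, v = 15.0 m/s
P = Fv = (326.0)(15.0) = 4890.0 W = 6.558 hp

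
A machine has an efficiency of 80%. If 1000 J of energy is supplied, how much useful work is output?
W_out = η·W_in = 0.8·1000 = 800.0 J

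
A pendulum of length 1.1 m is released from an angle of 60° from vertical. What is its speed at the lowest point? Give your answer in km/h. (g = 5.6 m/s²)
h = L(1 − cosθ) = 1.1(1 − cos60°) = 0.55 m
v = √(2gh) = √(2·5.6·0.55) = 2.48193 m/s = 8.935 km/h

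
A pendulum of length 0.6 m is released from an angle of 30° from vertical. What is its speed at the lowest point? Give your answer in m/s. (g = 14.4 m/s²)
h = L(1 − cosθ) = 0.6(1 − cos30°) = 0.0803848 m
v = √(2gh) = √(2·14.4·0.0803848) = 1.522 m/s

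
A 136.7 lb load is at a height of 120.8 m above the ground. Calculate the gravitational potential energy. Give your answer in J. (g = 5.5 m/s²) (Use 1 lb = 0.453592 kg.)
Convert to SI: m = 62.006 kg, h = 120.8 m
PE = mgh = (62.006)(5.5)(120.8) = 41200 J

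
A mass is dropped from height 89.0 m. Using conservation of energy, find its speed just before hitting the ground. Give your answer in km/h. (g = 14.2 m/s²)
mgh = ½mv² ⇒ v = √(2gh) = √(2·14.2·89.0) = 50.2752 m/s = 181.0 km/h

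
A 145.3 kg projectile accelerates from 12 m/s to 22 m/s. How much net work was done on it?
W = ΔKE = ½m(v₂² − v₁²) = ½(145.3)(22² − 12²) = 24701.0 J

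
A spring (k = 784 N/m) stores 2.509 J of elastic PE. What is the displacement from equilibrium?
x = √(2·PE/k) = √(2·2.509/784) = 0.08 m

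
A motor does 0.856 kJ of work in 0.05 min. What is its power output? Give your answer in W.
Convert to SI: W = 856.0 J, t = 3.0 s
P = W/t = 856.0/3.0 = 285.3 W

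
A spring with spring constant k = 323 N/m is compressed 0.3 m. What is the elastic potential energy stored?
PE = ½kx² = ½(323)(0.3)² = 14.54 J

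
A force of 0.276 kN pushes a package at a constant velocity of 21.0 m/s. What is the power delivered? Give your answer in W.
Convert to SI: F = 276.0 N, v = 21.0 m/s
P = Fv = (276.0)(21.0) = 5796 W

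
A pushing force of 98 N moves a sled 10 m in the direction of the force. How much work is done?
W = F·d = (98)(10) = 980.0 J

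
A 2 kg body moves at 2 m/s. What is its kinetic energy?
KE = ½mv² = ½(2)(2)² = 4.0 J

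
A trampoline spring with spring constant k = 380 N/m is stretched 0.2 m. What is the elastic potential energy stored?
PE = ½kx² = ½(380)(0.2)² = 7.6 J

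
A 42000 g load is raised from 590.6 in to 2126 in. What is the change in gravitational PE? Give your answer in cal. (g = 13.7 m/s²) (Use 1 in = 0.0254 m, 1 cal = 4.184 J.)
Convert to SI: m = 42.0 kg, Δh = 38.9992 m
ΔPE = mgΔh = (42.0)(13.7)(38.9992) = 22440.1 J = 5363 cal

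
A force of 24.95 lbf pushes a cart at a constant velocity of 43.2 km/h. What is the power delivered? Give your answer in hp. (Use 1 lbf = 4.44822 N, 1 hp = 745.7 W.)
Convert to SI: F = 110.983 N, v = 12.0 m/s
P = Fv = (110.983)(12.0) = 1331.8 W = 1.786 hp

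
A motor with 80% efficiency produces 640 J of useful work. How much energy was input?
W_in = W_out/η = 640/0.8 = 800.0 J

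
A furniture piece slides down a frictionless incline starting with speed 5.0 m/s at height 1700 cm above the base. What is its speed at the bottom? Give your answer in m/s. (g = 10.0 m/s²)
Convert to SI: v₀ = 5.0 m/s, h = 17.0 m
½mv₀² + mgh = ½mv² ⇒ v = √(v₀² + 2gh) = √(5.0² + 2·10.0·17.0) = 19.1 m/s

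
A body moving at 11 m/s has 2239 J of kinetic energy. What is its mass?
m = 2·KE/v² = 2·2239/(11)² = 37.01 kg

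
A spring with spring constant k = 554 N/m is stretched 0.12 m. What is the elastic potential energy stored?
PE = ½kx² = ½(554)(0.12)² = 3.989 J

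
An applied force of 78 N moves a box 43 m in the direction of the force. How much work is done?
W = F·d = (78)(43) = 3354 J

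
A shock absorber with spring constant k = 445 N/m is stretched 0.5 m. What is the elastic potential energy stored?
PE = ½kx² = ½(445)(0.5)² = 55.63 J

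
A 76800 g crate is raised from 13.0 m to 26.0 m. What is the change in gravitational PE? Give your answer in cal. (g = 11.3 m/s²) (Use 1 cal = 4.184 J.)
Convert to SI: m = 76.8 kg, Δh = 13.0 m
ΔPE = mgΔh = (76.8)(11.3)(13.0) = 11281.9 J = 2696 cal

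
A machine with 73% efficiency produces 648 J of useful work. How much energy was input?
W_in = W_out/η = 648/0.73 = 887.7 J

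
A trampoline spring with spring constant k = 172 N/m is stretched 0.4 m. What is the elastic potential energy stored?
PE = ½kx² = ½(172)(0.4)² = 13.76 J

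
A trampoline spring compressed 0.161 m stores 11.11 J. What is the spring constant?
k = 2·PE/x² = 2·11.11/(0.161)² = 857.2 N/m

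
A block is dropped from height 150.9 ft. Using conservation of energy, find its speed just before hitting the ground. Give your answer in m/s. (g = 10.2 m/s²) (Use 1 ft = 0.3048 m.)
Convert to SI: h = 45.9943 m
mgh = ½mv² ⇒ v = √(2gh) = √(2·10.2·45.9943) = 30.63 m/s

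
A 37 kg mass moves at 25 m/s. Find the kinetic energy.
KE = ½mv² = ½(37)(25)² = 11562.5 J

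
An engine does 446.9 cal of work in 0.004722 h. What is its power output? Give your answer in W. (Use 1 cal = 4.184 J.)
Convert to SI: W = 1869.83 J, t = 16.9992 s
P = W/t = 1869.83/16.9992 = 110.0 W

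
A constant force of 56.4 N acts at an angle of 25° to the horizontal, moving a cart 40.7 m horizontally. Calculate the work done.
W = F·d·cosθ = (56.4)(40.7)cos(25°) = 2080 J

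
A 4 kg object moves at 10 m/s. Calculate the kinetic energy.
KE = ½mv² = ½(4)(10)² = 200.0 J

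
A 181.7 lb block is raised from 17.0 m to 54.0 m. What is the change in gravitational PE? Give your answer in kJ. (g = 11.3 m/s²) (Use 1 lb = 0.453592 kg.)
Convert to SI: m = 82.4177 kg, Δh = 37.0 m
ΔPE = mgΔh = (82.4177)(11.3)(37.0) = 34458.8 J = 34.46 kJ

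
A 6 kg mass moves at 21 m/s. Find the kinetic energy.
KE = ½mv² = ½(6)(21)² = 1323.0 J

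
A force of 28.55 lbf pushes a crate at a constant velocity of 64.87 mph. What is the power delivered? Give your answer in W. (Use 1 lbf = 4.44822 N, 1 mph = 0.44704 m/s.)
Convert to SI: F = 126.997 N, v = 28.9995 m/s
P = Fv = (126.997)(28.9995) = 3683 W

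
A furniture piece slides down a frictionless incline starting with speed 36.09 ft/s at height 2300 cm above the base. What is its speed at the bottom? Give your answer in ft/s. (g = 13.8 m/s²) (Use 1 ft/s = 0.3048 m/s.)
Convert to SI: v₀ = 11.0002 m/s, h = 23.0 m
½mv₀² + mgh = ½mv² ⇒ v = √(v₀² + 2gh) = √(11.0002² + 2·13.8·23.0) = 27.4919 m/s = 90.2 ft/s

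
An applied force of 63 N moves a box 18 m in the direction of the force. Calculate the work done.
W = F·d = (63)(18) = 1134 J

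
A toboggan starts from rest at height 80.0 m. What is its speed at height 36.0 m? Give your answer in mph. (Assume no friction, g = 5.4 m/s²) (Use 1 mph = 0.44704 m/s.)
mgh₁ = mgh₂ + ½mv² ⇒ v = √(2g(h₁−h₂)) = √(2·5.4·44.0) = 21.7991 m/s = 48.76 mph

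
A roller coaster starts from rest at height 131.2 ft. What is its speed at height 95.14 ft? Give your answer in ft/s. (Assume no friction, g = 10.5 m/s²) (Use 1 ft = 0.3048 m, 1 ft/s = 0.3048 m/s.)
Convert to SI: h₁−h₂ = 10.9911 m
mgh₁ = mgh₂ + ½mv² ⇒ v = √(2g(h₁−h₂)) = √(2·10.5·10.9911) = 15.1925 m/s = 49.84 ft/s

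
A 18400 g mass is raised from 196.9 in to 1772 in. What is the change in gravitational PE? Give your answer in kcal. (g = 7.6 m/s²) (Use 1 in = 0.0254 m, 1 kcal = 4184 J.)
Convert to SI: m = 18.4 kg, Δh = 40.0075 m
ΔPE = mgΔh = (18.4)(7.6)(40.0075) = 5594.65 J = 1.337 kcal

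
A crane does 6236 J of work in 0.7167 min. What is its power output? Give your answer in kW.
Convert to SI: W = 6236.0 J, t = 43.002 s
P = W/t = 6236.0/43.002 = 145.017 W = 0.145 kW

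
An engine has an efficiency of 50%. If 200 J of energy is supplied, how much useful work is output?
W_out = η·W_in = 0.5·200 = 100.0 J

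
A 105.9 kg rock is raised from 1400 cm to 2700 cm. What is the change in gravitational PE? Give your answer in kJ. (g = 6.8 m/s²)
Convert to SI: m = 105.9 kg, Δh = 13.0 m
ΔPE = mgΔh = (105.9)(6.8)(13.0) = 9361.56 J = 9.362 kJ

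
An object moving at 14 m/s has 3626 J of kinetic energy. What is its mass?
m = 2·KE/v² = 2·3626/(14)² = 37.0 kg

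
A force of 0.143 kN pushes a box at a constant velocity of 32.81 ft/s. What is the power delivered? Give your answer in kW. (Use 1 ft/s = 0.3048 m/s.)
Convert to SI: F = 143.0 N, v = 10.0005 m/s
P = Fv = (143.0)(10.0005) = 1430.07 W = 1.43 kW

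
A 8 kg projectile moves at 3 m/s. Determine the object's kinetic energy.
KE = ½mv² = ½(8)(3)² = 36.0 J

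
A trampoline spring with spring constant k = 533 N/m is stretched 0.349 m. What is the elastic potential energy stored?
PE = ½kx² = ½(533)(0.349)² = 32.46 J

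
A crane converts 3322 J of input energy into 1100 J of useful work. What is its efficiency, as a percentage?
η = W_out/W_in = 1100/3322 = 33.11%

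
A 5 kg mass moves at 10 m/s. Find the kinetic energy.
KE = ½mv² = ½(5)(10)² = 250.0 J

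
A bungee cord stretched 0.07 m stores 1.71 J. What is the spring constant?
k = 2·PE/x² = 2·1.71/(0.07)² = 698.0 N/m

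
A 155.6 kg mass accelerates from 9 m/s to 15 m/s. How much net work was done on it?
W = ΔKE = ½m(v₂² − v₁²) = ½(155.6)(15² − 9²) = 11203.2 J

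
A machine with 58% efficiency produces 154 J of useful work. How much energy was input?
W_in = W_out/η = 154/0.58 = 265.5 J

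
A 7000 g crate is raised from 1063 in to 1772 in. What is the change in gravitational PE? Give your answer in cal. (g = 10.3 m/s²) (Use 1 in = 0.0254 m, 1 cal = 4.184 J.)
Convert to SI: m = 7.0 kg, Δh = 18.0086 m
ΔPE = mgΔh = (7.0)(10.3)(18.0086) = 1298.42 J = 310.3 cal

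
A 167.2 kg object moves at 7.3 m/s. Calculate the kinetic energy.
KE = ½mv² = ½(167.2)(7.3)² = 4455 J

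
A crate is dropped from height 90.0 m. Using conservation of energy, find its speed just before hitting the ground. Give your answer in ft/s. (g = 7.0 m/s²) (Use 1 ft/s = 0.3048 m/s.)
mgh = ½mv² ⇒ v = √(2gh) = √(2·7.0·90.0) = 35.4965 m/s = 116.5 ft/s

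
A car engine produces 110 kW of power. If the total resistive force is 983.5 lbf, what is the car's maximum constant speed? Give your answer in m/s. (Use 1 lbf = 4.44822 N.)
Convert to SI: F = 4374.82 N
P = Fv ⇒ v = P/F = 110000 W/4374.82 N = 25.14 m/s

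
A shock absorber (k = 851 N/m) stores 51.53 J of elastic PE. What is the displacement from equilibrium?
x = √(2·PE/k) = √(2·51.53/851) = 0.348 m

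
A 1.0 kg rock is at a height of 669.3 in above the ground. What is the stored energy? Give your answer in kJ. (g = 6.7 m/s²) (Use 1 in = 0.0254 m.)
Convert to SI: m = 1.0 kg, h = 17.0002 m
PE = mgh = (1.0)(6.7)(17.0002) = 113.901 J = 0.1139 kJ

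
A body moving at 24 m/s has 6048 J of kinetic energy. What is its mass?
m = 2·KE/v² = 2·6048/(24)² = 21.0 kg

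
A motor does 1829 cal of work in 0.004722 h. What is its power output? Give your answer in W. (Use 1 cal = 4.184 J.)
Convert to SI: W = 7652.54 J, t = 16.9992 s
P = W/t = 7652.54/16.9992 = 450.2 W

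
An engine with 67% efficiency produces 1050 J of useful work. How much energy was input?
W_in = W_out/η = 1050/0.67 = 1567 J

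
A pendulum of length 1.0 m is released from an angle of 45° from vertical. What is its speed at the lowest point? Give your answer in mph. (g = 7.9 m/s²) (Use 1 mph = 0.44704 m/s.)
h = L(1 − cosθ) = 1.0(1 − cos45°) = 0.292893 m
v = √(2gh) = √(2·7.9·0.292893) = 2.15121 m/s = 4.812 mph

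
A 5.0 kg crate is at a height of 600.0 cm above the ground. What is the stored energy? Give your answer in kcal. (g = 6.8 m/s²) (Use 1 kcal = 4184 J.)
Convert to SI: m = 5.0 kg, h = 6.0 m
PE = mgh = (5.0)(6.8)(6.0) = 204.0 J = 0.04876 kcal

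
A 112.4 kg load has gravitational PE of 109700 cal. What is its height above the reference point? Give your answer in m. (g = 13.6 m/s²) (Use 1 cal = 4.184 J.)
Convert to SI: m = 112.4 kg, PE = 458985 J
h = PE/(mg) = 458985/(112.4·13.6) = 300.3 m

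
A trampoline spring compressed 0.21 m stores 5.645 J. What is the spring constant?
k = 2·PE/x² = 2·5.645/(0.21)² = 256.0 N/m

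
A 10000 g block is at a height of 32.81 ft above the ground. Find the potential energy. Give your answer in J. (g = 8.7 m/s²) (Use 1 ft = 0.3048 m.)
Convert to SI: m = 10.0 kg, h = 10.0005 m
PE = mgh = (10.0)(8.7)(10.0005) = 870.0 J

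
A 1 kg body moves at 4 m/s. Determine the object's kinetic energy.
KE = ½mv² = ½(1)(4)² = 8.0 J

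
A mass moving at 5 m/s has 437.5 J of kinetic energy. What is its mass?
m = 2·KE/v² = 2·437.5/(5)² = 35.0 kg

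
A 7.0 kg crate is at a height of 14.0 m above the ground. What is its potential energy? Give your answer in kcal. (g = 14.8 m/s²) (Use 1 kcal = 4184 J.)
PE = mgh = (7.0)(14.8)(14.0) = 1450.4 J = 0.3467 kcal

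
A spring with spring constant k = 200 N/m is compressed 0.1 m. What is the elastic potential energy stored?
PE = ½kx² = ½(200)(0.1)² = 1.0 J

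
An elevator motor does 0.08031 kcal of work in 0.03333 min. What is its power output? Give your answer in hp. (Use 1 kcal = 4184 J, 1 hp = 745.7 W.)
Convert to SI: W = 336.017 J, t = 1.9998 s
P = W/t = 336.017/1.9998 = 168.025 W = 0.2253 hp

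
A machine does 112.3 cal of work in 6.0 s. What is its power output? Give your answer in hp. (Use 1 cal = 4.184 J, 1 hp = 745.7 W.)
Convert to SI: W = 469.863 J, t = 6.0 s
P = W/t = 469.863/6.0 = 78.3105 W = 0.105 hp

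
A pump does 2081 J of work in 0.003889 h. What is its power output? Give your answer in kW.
Convert to SI: W = 2081.0 J, t = 14.0004 s
P = W/t = 2081.0/14.0004 = 148.639 W = 0.1486 kW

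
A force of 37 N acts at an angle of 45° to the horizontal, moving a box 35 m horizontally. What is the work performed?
W = F·d·cosθ = (37)(35)cos(45°) = 915.7 J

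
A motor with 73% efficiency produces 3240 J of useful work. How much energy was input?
W_in = W_out/η = 3240/0.73 = 4438 J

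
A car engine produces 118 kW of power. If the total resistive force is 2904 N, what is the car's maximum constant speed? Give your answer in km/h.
P = Fv ⇒ v = P/F = 118000 W/2904.0 N = 40.6336 m/s = 146.3 km/h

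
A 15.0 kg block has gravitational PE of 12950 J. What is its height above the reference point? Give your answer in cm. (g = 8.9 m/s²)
h = PE/(mg) = 12950.0/(15.0·8.9) = 97.0037 m = 9700 cm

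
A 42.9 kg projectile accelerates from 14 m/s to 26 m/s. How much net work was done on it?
W = ΔKE = ½m(v₂² − v₁²) = ½(42.9)(26² − 14²) = 10296.0 J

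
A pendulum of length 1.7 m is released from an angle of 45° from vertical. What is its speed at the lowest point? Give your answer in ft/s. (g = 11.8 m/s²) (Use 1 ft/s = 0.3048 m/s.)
h = L(1 − cosθ) = 1.7(1 − cos45°) = 0.497918 m
v = √(2gh) = √(2·11.8·0.497918) = 3.42796 m/s = 11.25 ft/s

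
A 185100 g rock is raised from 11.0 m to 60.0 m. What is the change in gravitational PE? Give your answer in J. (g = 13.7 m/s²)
Convert to SI: m = 185.1 kg, Δh = 49.0 m
ΔPE = mgΔh = (185.1)(13.7)(49.0) = 124300 J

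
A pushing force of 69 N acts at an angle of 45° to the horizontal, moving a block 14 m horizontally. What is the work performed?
W = F·d·cosθ = (69)(14)cos(45°) = 683.1 J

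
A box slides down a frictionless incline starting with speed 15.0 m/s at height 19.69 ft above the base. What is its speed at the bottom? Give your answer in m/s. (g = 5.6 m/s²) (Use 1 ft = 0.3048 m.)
Convert to SI: v₀ = 15.0 m/s, h = 6.00151 m
½mv₀² + mgh = ½mv² ⇒ v = √(v₀² + 2gh) = √(15.0² + 2·5.6·6.00151) = 17.09 m/s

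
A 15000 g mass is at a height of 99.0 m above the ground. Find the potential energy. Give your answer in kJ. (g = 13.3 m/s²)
Convert to SI: m = 15.0 kg, h = 99.0 m
PE = mgh = (15.0)(13.3)(99.0) = 19750.5 J = 19.75 kJ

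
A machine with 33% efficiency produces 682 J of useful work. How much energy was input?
W_in = W_out/η = 682/0.33 = 2067 J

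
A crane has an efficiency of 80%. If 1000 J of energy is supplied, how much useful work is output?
W_out = η·W_in = 0.8·1000 = 800.0 J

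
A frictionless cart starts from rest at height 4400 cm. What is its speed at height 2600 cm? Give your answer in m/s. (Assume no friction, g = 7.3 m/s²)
Convert to SI: h₁−h₂ = 18.0 m
mgh₁ = mgh₂ + ½mv² ⇒ v = √(2g(h₁−h₂)) = √(2·7.3·18.0) = 16.21 m/s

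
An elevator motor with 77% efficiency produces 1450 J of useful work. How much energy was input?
W_in = W_out/η = 1450/0.77 = 1883 J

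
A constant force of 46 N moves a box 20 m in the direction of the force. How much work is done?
W = F·d = (46)(20) = 920.0 J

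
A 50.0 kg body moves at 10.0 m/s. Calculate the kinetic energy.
KE = ½mv² = ½(50.0)(10.0)² = 2500 J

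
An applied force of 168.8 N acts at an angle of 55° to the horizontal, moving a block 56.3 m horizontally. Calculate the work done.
W = F·d·cosθ = (168.8)(56.3)cos(55°) = 5451 J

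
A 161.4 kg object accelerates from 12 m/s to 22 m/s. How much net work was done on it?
W = ΔKE = ½m(v₂² − v₁²) = ½(161.4)(22² − 12²) = 27438.0 J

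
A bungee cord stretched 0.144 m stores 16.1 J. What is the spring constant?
k = 2·PE/x² = 2·16.1/(0.144)² = 1553 N/m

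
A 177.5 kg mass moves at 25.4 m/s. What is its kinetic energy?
KE = ½mv² = ½(177.5)(25.4)² = 57260 J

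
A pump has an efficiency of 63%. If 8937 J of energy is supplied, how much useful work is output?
W_out = η·W_in = 0.63·8937 = 5630.31 J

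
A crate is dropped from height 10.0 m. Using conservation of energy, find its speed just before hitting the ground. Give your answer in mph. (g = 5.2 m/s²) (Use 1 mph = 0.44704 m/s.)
mgh = ½mv² ⇒ v = √(2gh) = √(2·5.2·10.0) = 10.198 m/s = 22.81 mph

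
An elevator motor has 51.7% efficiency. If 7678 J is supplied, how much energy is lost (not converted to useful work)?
W_lost = W_in(1 − η) = 7678·(1 − 0.517) = 3708 J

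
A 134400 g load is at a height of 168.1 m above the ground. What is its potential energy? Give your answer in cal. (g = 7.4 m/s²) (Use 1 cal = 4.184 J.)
Convert to SI: m = 134.4 kg, h = 168.1 m
PE = mgh = (134.4)(7.4)(168.1) = 167186 J = 39960 cal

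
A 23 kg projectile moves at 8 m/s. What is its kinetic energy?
KE = ½mv² = ½(23)(8)² = 736.0 J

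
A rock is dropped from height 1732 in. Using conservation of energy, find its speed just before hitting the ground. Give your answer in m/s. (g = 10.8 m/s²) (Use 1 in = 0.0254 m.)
Convert to SI: h = 43.9928 m
mgh = ½mv² ⇒ v = √(2gh) = √(2·10.8·43.9928) = 30.83 m/s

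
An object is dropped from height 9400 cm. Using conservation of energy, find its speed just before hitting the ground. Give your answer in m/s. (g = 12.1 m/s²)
Convert to SI: h = 94.0 m
mgh = ½mv² ⇒ v = √(2gh) = √(2·12.1·94.0) = 47.69 m/s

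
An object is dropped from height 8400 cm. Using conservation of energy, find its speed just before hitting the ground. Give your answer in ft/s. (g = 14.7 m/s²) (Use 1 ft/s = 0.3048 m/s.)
Convert to SI: h = 84.0 m
mgh = ½mv² ⇒ v = √(2gh) = √(2·14.7·84.0) = 49.6951 m/s = 163.0 ft/s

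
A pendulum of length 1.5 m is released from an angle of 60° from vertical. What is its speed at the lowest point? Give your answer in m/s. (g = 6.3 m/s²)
h = L(1 − cosθ) = 1.5(1 − cos60°) = 0.75 m
v = √(2gh) = √(2·6.3·0.75) = 3.074 m/s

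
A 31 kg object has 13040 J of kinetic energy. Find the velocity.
v = √(2·KE/m) = √(2·13040/31) = 29.01 m/s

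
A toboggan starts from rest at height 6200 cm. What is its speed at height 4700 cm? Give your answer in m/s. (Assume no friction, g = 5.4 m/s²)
Convert to SI: h₁−h₂ = 15.0 m
mgh₁ = mgh₂ + ½mv² ⇒ v = √(2g(h₁−h₂)) = √(2·5.4·15.0) = 12.73 m/s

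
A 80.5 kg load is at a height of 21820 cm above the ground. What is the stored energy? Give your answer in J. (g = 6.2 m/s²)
Convert to SI: m = 80.5 kg, h = 218.2 m
PE = mgh = (80.5)(6.2)(218.2) = 108900 J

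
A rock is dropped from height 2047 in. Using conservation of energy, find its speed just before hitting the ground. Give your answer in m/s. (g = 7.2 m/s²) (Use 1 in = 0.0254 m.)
Convert to SI: h = 51.9938 m
mgh = ½mv² ⇒ v = √(2gh) = √(2·7.2·51.9938) = 27.36 m/s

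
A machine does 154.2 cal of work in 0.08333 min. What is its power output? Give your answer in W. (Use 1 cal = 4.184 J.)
Convert to SI: W = 645.173 J, t = 4.9998 s
P = W/t = 645.173/4.9998 = 129.0 W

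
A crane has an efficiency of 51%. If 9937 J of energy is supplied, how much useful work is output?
W_out = η·W_in = 0.51·9937 = 5067.87 J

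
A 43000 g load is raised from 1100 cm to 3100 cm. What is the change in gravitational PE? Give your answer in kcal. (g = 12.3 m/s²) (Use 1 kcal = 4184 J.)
Convert to SI: m = 43.0 kg, Δh = 20.0 m
ΔPE = mgΔh = (43.0)(12.3)(20.0) = 10578.0 J = 2.528 kcal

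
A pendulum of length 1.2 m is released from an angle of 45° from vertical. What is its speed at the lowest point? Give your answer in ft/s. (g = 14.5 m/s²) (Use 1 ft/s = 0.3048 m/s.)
h = L(1 − cosθ) = 1.2(1 − cos45°) = 0.351472 m
v = √(2gh) = √(2·14.5·0.351472) = 3.1926 m/s = 10.47 ft/s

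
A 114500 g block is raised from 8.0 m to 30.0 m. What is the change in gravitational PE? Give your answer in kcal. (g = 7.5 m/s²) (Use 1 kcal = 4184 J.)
Convert to SI: m = 114.5 kg, Δh = 22.0 m
ΔPE = mgΔh = (114.5)(7.5)(22.0) = 18892.5 J = 4.515 kcal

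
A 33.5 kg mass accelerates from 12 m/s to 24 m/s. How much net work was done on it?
W = ΔKE = ½m(v₂² − v₁²) = ½(33.5)(24² − 12²) = 7236.0 J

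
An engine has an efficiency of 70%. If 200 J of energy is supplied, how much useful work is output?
W_out = η·W_in = 0.7·200 = 140.0 J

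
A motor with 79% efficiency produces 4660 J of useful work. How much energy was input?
W_in = W_out/η = 4660/0.79 = 5899 J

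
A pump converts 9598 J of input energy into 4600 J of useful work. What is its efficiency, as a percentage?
η = W_out/W_in = 4600/9598 = 47.93%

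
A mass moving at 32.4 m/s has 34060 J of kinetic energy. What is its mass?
m = 2·KE/v² = 2·34060/(32.4)² = 64.89 kg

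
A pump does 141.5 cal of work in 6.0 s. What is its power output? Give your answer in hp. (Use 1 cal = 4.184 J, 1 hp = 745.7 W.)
Convert to SI: W = 592.036 J, t = 6.0 s
P = W/t = 592.036/6.0 = 98.6727 W = 0.1323 hp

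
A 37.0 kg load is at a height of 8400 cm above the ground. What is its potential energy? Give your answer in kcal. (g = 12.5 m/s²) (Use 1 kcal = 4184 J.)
Convert to SI: m = 37.0 kg, h = 84.0 m
PE = mgh = (37.0)(12.5)(84.0) = 38850.0 J = 9.285 kcal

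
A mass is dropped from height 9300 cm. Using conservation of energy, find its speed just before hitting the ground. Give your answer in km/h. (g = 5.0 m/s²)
Convert to SI: h = 93.0 m
mgh = ½mv² ⇒ v = √(2gh) = √(2·5.0·93.0) = 30.4959 m/s = 109.8 km/h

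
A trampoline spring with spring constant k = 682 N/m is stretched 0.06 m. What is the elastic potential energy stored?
PE = ½kx² = ½(682)(0.06)² = 1.228 J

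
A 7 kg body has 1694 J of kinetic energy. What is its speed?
v = √(2·KE/m) = √(2·1694/7) = 22.0 m/s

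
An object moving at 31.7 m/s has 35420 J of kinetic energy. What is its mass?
m = 2·KE/v² = 2·35420/(31.7)² = 70.5 kg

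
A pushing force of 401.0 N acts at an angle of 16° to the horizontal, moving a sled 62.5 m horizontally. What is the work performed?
W = F·d·cosθ = (401.0)(62.5)cos(16°) = 24090 J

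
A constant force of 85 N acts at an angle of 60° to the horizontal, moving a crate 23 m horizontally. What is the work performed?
W = F·d·cosθ = (85)(23)cos(60°) = 977.5 J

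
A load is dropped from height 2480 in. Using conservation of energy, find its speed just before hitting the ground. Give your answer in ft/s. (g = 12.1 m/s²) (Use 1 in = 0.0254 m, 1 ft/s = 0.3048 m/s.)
Convert to SI: h = 62.992 m
mgh = ½mv² ⇒ v = √(2gh) = √(2·12.1·62.992) = 39.0436 m/s = 128.1 ft/s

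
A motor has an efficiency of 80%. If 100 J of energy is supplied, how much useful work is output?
W_out = η·W_in = 0.8·100 = 80.0 J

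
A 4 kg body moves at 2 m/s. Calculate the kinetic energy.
KE = ½mv² = ½(4)(2)² = 8.0 J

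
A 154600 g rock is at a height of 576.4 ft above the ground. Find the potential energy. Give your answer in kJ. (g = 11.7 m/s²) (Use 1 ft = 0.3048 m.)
Convert to SI: m = 154.6 kg, h = 175.687 m
PE = mgh = (154.6)(11.7)(175.687) = 317786 J = 317.8 kJ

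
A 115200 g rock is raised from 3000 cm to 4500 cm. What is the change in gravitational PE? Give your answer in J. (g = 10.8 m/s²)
Convert to SI: m = 115.2 kg, Δh = 15.0 m
ΔPE = mgΔh = (115.2)(10.8)(15.0) = 18660 J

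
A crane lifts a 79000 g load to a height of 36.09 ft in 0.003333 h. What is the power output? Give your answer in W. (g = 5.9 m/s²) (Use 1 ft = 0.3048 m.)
Convert to SI: m = 79.0 kg, h = 11.0002 m, t = 11.9988 s
P = mgh/t = (79.0)(5.9)(11.0002)/11.9988 = 427.3 W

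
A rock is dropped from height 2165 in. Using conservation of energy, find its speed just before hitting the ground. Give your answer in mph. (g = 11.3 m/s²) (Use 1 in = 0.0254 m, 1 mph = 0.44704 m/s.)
Convert to SI: h = 54.991 m
mgh = ½mv² ⇒ v = √(2gh) = √(2·11.3·54.991) = 35.2533 m/s = 78.86 mph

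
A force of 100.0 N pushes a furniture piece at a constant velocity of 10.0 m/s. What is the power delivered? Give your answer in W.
P = Fv = (100.0)(10.0) = 1000 W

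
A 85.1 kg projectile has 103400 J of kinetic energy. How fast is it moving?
v = √(2·KE/m) = √(2·103400/85.1) = 49.3 m/s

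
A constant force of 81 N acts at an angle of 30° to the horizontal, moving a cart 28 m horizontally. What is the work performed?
W = F·d·cosθ = (81)(28)cos(30°) = 1964 J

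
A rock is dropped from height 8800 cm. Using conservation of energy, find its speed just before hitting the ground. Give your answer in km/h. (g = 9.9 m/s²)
Convert to SI: h = 88.0 m
mgh = ½mv² ⇒ v = √(2gh) = √(2·9.9·88.0) = 41.7421 m/s = 150.3 km/h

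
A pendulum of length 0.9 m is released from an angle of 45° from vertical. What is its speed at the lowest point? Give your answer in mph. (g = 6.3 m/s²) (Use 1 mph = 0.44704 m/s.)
h = L(1 − cosθ) = 0.9(1 − cos45°) = 0.263604 m
v = √(2gh) = √(2·6.3·0.263604) = 1.82247 m/s = 4.077 mph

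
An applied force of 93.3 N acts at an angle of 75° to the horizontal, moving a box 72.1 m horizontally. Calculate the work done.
W = F·d·cosθ = (93.3)(72.1)cos(75°) = 1741 J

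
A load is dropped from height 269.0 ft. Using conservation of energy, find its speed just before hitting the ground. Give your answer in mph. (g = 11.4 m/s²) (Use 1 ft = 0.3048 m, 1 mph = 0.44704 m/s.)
Convert to SI: h = 81.9912 m
mgh = ½mv² ⇒ v = √(2gh) = √(2·11.4·81.9912) = 43.2366 m/s = 96.72 mph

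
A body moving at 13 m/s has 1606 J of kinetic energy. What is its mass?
m = 2·KE/v² = 2·1606/(13)² = 19.01 kg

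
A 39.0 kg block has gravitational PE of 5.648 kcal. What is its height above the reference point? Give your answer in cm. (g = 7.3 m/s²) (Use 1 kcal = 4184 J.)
Convert to SI: m = 39.0 kg, PE = 23631.2 J
h = PE/(mg) = 23631.2/(39.0·7.3) = 83.004 m = 8300 cm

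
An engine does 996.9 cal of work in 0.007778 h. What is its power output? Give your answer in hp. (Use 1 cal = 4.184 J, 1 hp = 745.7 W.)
Convert to SI: W = 4171.03 J, t = 28.0008 s
P = W/t = 4171.03/28.0008 = 148.961 W = 0.1998 hp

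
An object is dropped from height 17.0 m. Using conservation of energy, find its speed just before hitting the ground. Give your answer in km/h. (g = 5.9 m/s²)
mgh = ½mv² ⇒ v = √(2gh) = √(2·5.9·17.0) = 14.1633 m/s = 50.99 km/h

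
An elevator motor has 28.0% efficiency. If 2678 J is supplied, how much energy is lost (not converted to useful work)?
W_lost = W_in(1 − η) = 2678·(1 − 0.28) = 1928 J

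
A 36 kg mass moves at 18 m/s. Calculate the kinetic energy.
KE = ½mv² = ½(36)(18)² = 5832.0 J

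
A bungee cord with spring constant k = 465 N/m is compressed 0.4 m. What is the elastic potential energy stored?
PE = ½kx² = ½(465)(0.4)² = 37.2 J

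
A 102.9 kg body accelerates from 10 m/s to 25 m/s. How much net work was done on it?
W = ΔKE = ½m(v₂² − v₁²) = ½(102.9)(25² − 10²) = 27011.25 J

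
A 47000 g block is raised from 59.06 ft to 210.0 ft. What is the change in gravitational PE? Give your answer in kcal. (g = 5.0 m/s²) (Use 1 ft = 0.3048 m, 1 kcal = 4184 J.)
Convert to SI: m = 47.0 kg, Δh = 46.0065 m
ΔPE = mgΔh = (47.0)(5.0)(46.0065) = 10811.5 J = 2.584 kcal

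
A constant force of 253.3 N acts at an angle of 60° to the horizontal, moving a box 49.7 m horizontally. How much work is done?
W = F·d·cosθ = (253.3)(49.7)cos(60°) = 6295 J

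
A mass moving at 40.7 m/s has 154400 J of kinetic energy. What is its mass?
m = 2·KE/v² = 2·154400/(40.7)² = 186.4 kg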